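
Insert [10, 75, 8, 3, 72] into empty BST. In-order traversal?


Insert 10: root
Insert 75: R from 10
Insert 8: L from 10
Insert 3: L from 10 -> L from 8
Insert 72: R from 10 -> L from 75

In-order: [3, 8, 10, 72, 75]


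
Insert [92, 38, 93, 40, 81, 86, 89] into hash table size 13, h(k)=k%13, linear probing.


Insert 92: h=1 -> slot 1
Insert 38: h=12 -> slot 12
Insert 93: h=2 -> slot 2
Insert 40: h=1, 2 probes -> slot 3
Insert 81: h=3, 1 probes -> slot 4
Insert 86: h=8 -> slot 8
Insert 89: h=11 -> slot 11

Table: [None, 92, 93, 40, 81, None, None, None, 86, None, None, 89, 38]


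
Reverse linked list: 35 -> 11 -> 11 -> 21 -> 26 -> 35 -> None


Step 1: curr=35, set curr.next=prev(None) | reversed so far: 35
Step 2: curr=11, set curr.next=prev(35) | reversed so far: 11 -> 35
Step 3: curr=11, set curr.next=prev(11) | reversed so far: 11 -> 11 -> 35
Step 4: curr=21, set curr.next=prev(11) | reversed so far: 21 -> 11 -> 11 -> 35
Step 5: curr=26, set curr.next=prev(21) | reversed so far: 26 -> 21 -> 11 -> 11 -> 35
Step 6: curr=35, set curr.next=prev(26) | reversed so far: 35 -> 26 -> 21 -> 11 -> 11 -> 35

35 -> 26 -> 21 -> 11 -> 11 -> 35 -> None


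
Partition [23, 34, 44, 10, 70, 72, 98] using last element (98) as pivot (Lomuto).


Pivot: 98
  23 <= 98: advance i (no swap)
  34 <= 98: advance i (no swap)
  44 <= 98: advance i (no swap)
  10 <= 98: advance i (no swap)
  70 <= 98: advance i (no swap)
  72 <= 98: advance i (no swap)
Place pivot at 6: [23, 34, 44, 10, 70, 72, 98]

Partitioned: [23, 34, 44, 10, 70, 72, 98]


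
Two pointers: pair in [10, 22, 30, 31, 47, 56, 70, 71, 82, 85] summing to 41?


lo=0(10)+hi=9(85)=95
lo=0(10)+hi=8(82)=92
lo=0(10)+hi=7(71)=81
lo=0(10)+hi=6(70)=80
lo=0(10)+hi=5(56)=66
lo=0(10)+hi=4(47)=57
lo=0(10)+hi=3(31)=41

Yes: 10+31=41


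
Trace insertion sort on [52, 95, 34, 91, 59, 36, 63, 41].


Initial: [52, 95, 34, 91, 59, 36, 63, 41]
Insert 95: [52, 95, 34, 91, 59, 36, 63, 41]
Insert 34: [34, 52, 95, 91, 59, 36, 63, 41]
Insert 91: [34, 52, 91, 95, 59, 36, 63, 41]
Insert 59: [34, 52, 59, 91, 95, 36, 63, 41]
Insert 36: [34, 36, 52, 59, 91, 95, 63, 41]
Insert 63: [34, 36, 52, 59, 63, 91, 95, 41]
Insert 41: [34, 36, 41, 52, 59, 63, 91, 95]

Sorted: [34, 36, 41, 52, 59, 63, 91, 95]


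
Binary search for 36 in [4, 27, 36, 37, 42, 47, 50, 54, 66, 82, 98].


Step 1: lo=0, hi=10, mid=5, val=47
Step 2: lo=0, hi=4, mid=2, val=36

Found at index 2


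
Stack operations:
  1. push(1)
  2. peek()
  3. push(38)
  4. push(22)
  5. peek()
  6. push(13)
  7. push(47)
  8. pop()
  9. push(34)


push(1) -> [1]
peek()->1
push(38) -> [1, 38]
push(22) -> [1, 38, 22]
peek()->22
push(13) -> [1, 38, 22, 13]
push(47) -> [1, 38, 22, 13, 47]
pop()->47, [1, 38, 22, 13]
push(34) -> [1, 38, 22, 13, 34]

Final stack: [1, 38, 22, 13, 34]


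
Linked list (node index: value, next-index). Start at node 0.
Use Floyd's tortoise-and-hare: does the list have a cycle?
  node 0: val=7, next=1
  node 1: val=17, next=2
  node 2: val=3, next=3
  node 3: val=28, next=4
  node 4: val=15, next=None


Floyd's tortoise (slow, +1) and hare (fast, +2):
  init: slow=0, fast=0
  step 1: slow=1, fast=2
  step 2: slow=2, fast=4
  step 3: fast -> None, no cycle

Cycle: no


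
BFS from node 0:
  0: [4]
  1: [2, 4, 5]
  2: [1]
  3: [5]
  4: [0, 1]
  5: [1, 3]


Visit 0, enqueue [4]
Visit 4, enqueue [1]
Visit 1, enqueue [2, 5]
Visit 2, enqueue []
Visit 5, enqueue [3]
Visit 3, enqueue []

BFS order: [0, 4, 1, 2, 5, 3]


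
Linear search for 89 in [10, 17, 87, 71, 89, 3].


i=0: 10!=89
i=1: 17!=89
i=2: 87!=89
i=3: 71!=89
i=4: 89==89 found!

Found at 4, 5 comps


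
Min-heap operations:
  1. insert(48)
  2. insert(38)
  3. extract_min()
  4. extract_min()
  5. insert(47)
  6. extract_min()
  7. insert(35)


insert(48) -> [48]
insert(38) -> [38, 48]
extract_min()->38, [48]
extract_min()->48, []
insert(47) -> [47]
extract_min()->47, []
insert(35) -> [35]

Final heap: [35]


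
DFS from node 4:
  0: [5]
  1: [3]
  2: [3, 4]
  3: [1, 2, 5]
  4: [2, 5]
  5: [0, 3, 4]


Visit 4, push [5, 2]
Visit 2, push [3]
Visit 3, push [5, 1]
Visit 1, push []
Visit 5, push [0]
Visit 0, push []

DFS order: [4, 2, 3, 1, 5, 0]


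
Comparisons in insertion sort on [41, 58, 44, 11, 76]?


Algorithm: insertion sort
Input: [41, 58, 44, 11, 76]
Sorted: [11, 41, 44, 58, 76]

7


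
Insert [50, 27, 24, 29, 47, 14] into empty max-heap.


Insert 50: [50]
Insert 27: [50, 27]
Insert 24: [50, 27, 24]
Insert 29: [50, 29, 24, 27]
Insert 47: [50, 47, 24, 27, 29]
Insert 14: [50, 47, 24, 27, 29, 14]

Final heap: [50, 47, 24, 27, 29, 14]


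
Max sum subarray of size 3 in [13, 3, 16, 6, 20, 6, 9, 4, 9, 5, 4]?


[0:3]: 32
[1:4]: 25
[2:5]: 42
[3:6]: 32
[4:7]: 35
[5:8]: 19
[6:9]: 22
[7:10]: 18
[8:11]: 18

Max: 42 at [2:5]


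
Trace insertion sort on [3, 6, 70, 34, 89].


Initial: [3, 6, 70, 34, 89]
Insert 6: [3, 6, 70, 34, 89]
Insert 70: [3, 6, 70, 34, 89]
Insert 34: [3, 6, 34, 70, 89]
Insert 89: [3, 6, 34, 70, 89]

Sorted: [3, 6, 34, 70, 89]


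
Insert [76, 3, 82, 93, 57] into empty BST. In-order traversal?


Insert 76: root
Insert 3: L from 76
Insert 82: R from 76
Insert 93: R from 76 -> R from 82
Insert 57: L from 76 -> R from 3

In-order: [3, 57, 76, 82, 93]


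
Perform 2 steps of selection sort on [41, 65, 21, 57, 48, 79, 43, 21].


Initial: [41, 65, 21, 57, 48, 79, 43, 21]
Step 1: min=21 at 2
  Swap: [21, 65, 41, 57, 48, 79, 43, 21]
Step 2: min=21 at 7
  Swap: [21, 21, 41, 57, 48, 79, 43, 65]

After 2 steps: [21, 21, 41, 57, 48, 79, 43, 65]


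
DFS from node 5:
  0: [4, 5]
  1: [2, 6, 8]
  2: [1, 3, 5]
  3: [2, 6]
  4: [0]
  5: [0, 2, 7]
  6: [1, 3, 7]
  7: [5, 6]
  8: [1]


Visit 5, push [7, 2, 0]
Visit 0, push [4]
Visit 4, push []
Visit 2, push [3, 1]
Visit 1, push [8, 6]
Visit 6, push [7, 3]
Visit 3, push []
Visit 7, push []
Visit 8, push []

DFS order: [5, 0, 4, 2, 1, 6, 3, 7, 8]


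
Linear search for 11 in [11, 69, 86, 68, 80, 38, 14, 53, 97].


i=0: 11==11 found!

Found at 0, 1 comps


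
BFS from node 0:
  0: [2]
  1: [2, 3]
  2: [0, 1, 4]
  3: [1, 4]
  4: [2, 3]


Visit 0, enqueue [2]
Visit 2, enqueue [1, 4]
Visit 1, enqueue [3]
Visit 4, enqueue []
Visit 3, enqueue []

BFS order: [0, 2, 1, 4, 3]


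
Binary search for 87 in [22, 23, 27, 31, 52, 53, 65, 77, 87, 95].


Step 1: lo=0, hi=9, mid=4, val=52
Step 2: lo=5, hi=9, mid=7, val=77
Step 3: lo=8, hi=9, mid=8, val=87

Found at index 8


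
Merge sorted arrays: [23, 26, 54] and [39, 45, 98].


Take 23 from A
Take 26 from A
Take 39 from B
Take 45 from B
Take 54 from A

Merged: [23, 26, 39, 45, 54, 98]


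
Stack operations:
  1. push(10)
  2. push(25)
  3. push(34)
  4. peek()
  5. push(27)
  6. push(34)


push(10) -> [10]
push(25) -> [10, 25]
push(34) -> [10, 25, 34]
peek()->34
push(27) -> [10, 25, 34, 27]
push(34) -> [10, 25, 34, 27, 34]

Final stack: [10, 25, 34, 27, 34]


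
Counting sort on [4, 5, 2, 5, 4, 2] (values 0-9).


Input: [4, 5, 2, 5, 4, 2]
Counts: [0, 0, 2, 0, 2, 2, 0, 0, 0, 0]

Sorted: [2, 2, 4, 4, 5, 5]


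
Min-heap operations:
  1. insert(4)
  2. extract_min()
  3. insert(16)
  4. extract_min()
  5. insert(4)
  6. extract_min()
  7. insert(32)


insert(4) -> [4]
extract_min()->4, []
insert(16) -> [16]
extract_min()->16, []
insert(4) -> [4]
extract_min()->4, []
insert(32) -> [32]

Final heap: [32]


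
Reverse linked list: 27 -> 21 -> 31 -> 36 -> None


Step 1: curr=27, set curr.next=prev(None) | reversed so far: 27
Step 2: curr=21, set curr.next=prev(27) | reversed so far: 21 -> 27
Step 3: curr=31, set curr.next=prev(21) | reversed so far: 31 -> 21 -> 27
Step 4: curr=36, set curr.next=prev(31) | reversed so far: 36 -> 31 -> 21 -> 27

36 -> 31 -> 21 -> 27 -> None


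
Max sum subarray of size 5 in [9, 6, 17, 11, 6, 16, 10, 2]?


[0:5]: 49
[1:6]: 56
[2:7]: 60
[3:8]: 45

Max: 60 at [2:7]


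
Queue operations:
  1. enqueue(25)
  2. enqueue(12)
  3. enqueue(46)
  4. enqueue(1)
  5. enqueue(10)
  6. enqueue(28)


enqueue(25) -> [25]
enqueue(12) -> [25, 12]
enqueue(46) -> [25, 12, 46]
enqueue(1) -> [25, 12, 46, 1]
enqueue(10) -> [25, 12, 46, 1, 10]
enqueue(28) -> [25, 12, 46, 1, 10, 28]

Final queue: [25, 12, 46, 1, 10, 28]


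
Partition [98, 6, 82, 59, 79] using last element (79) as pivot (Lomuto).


Pivot: 79
  6 <= 79: swap -> [6, 98, 82, 59, 79]
  59 <= 79: swap -> [6, 59, 82, 98, 79]
Place pivot at 2: [6, 59, 79, 98, 82]

Partitioned: [6, 59, 79, 98, 82]


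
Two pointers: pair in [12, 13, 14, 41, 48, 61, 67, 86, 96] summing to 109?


lo=0(12)+hi=8(96)=108
lo=1(13)+hi=8(96)=109

Yes: 13+96=109


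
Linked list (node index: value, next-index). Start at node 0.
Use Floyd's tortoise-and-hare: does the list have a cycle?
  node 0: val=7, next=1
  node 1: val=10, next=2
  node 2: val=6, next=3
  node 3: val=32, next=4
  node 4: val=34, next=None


Floyd's tortoise (slow, +1) and hare (fast, +2):
  init: slow=0, fast=0
  step 1: slow=1, fast=2
  step 2: slow=2, fast=4
  step 3: fast -> None, no cycle

Cycle: no


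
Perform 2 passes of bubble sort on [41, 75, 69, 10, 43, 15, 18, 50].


Initial: [41, 75, 69, 10, 43, 15, 18, 50]
Pass 1: [41, 69, 10, 43, 15, 18, 50, 75] (6 swaps)
Pass 2: [41, 10, 43, 15, 18, 50, 69, 75] (5 swaps)

After 2 passes: [41, 10, 43, 15, 18, 50, 69, 75]


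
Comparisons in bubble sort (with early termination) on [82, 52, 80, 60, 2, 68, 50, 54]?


Algorithm: bubble sort (with early termination)
Input: [82, 52, 80, 60, 2, 68, 50, 54]
Sorted: [2, 50, 52, 54, 60, 68, 80, 82]

27


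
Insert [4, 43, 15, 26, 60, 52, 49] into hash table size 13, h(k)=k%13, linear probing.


Insert 4: h=4 -> slot 4
Insert 43: h=4, 1 probes -> slot 5
Insert 15: h=2 -> slot 2
Insert 26: h=0 -> slot 0
Insert 60: h=8 -> slot 8
Insert 52: h=0, 1 probes -> slot 1
Insert 49: h=10 -> slot 10

Table: [26, 52, 15, None, 4, 43, None, None, 60, None, 49, None, None]


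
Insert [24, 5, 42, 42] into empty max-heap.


Insert 24: [24]
Insert 5: [24, 5]
Insert 42: [42, 5, 24]
Insert 42: [42, 42, 24, 5]

Final heap: [42, 42, 24, 5]


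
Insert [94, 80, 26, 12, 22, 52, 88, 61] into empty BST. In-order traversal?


Insert 94: root
Insert 80: L from 94
Insert 26: L from 94 -> L from 80
Insert 12: L from 94 -> L from 80 -> L from 26
Insert 22: L from 94 -> L from 80 -> L from 26 -> R from 12
Insert 52: L from 94 -> L from 80 -> R from 26
Insert 88: L from 94 -> R from 80
Insert 61: L from 94 -> L from 80 -> R from 26 -> R from 52

In-order: [12, 22, 26, 52, 61, 80, 88, 94]


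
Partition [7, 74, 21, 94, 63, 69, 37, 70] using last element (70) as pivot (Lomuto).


Pivot: 70
  7 <= 70: advance i (no swap)
  21 <= 70: swap -> [7, 21, 74, 94, 63, 69, 37, 70]
  63 <= 70: swap -> [7, 21, 63, 94, 74, 69, 37, 70]
  69 <= 70: swap -> [7, 21, 63, 69, 74, 94, 37, 70]
  37 <= 70: swap -> [7, 21, 63, 69, 37, 94, 74, 70]
Place pivot at 5: [7, 21, 63, 69, 37, 70, 74, 94]

Partitioned: [7, 21, 63, 69, 37, 70, 74, 94]


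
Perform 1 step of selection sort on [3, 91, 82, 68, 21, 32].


Initial: [3, 91, 82, 68, 21, 32]
Step 1: min=3 at 0
  Swap: [3, 91, 82, 68, 21, 32]

After 1 step: [3, 91, 82, 68, 21, 32]


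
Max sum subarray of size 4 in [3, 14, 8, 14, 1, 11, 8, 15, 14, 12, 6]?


[0:4]: 39
[1:5]: 37
[2:6]: 34
[3:7]: 34
[4:8]: 35
[5:9]: 48
[6:10]: 49
[7:11]: 47

Max: 49 at [6:10]


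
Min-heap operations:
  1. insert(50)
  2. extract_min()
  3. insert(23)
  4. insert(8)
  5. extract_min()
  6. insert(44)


insert(50) -> [50]
extract_min()->50, []
insert(23) -> [23]
insert(8) -> [8, 23]
extract_min()->8, [23]
insert(44) -> [23, 44]

Final heap: [23, 44]


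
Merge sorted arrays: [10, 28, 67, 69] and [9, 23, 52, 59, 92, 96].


Take 9 from B
Take 10 from A
Take 23 from B
Take 28 from A
Take 52 from B
Take 59 from B
Take 67 from A
Take 69 from A

Merged: [9, 10, 23, 28, 52, 59, 67, 69, 92, 96]


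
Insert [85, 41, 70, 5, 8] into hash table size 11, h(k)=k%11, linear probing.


Insert 85: h=8 -> slot 8
Insert 41: h=8, 1 probes -> slot 9
Insert 70: h=4 -> slot 4
Insert 5: h=5 -> slot 5
Insert 8: h=8, 2 probes -> slot 10

Table: [None, None, None, None, 70, 5, None, None, 85, 41, 8]


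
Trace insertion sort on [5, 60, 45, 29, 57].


Initial: [5, 60, 45, 29, 57]
Insert 60: [5, 60, 45, 29, 57]
Insert 45: [5, 45, 60, 29, 57]
Insert 29: [5, 29, 45, 60, 57]
Insert 57: [5, 29, 45, 57, 60]

Sorted: [5, 29, 45, 57, 60]


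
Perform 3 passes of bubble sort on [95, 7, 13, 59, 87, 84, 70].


Initial: [95, 7, 13, 59, 87, 84, 70]
Pass 1: [7, 13, 59, 87, 84, 70, 95] (6 swaps)
Pass 2: [7, 13, 59, 84, 70, 87, 95] (2 swaps)
Pass 3: [7, 13, 59, 70, 84, 87, 95] (1 swaps)

After 3 passes: [7, 13, 59, 70, 84, 87, 95]


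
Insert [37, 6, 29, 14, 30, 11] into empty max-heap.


Insert 37: [37]
Insert 6: [37, 6]
Insert 29: [37, 6, 29]
Insert 14: [37, 14, 29, 6]
Insert 30: [37, 30, 29, 6, 14]
Insert 11: [37, 30, 29, 6, 14, 11]

Final heap: [37, 30, 29, 6, 14, 11]


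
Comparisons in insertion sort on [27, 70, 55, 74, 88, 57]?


Algorithm: insertion sort
Input: [27, 70, 55, 74, 88, 57]
Sorted: [27, 55, 57, 70, 74, 88]

9


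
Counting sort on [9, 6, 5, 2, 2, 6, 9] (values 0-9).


Input: [9, 6, 5, 2, 2, 6, 9]
Counts: [0, 0, 2, 0, 0, 1, 2, 0, 0, 2]

Sorted: [2, 2, 5, 6, 6, 9, 9]


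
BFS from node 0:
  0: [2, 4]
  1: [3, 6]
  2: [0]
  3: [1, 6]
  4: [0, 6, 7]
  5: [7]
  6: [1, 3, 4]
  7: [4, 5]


Visit 0, enqueue [2, 4]
Visit 2, enqueue []
Visit 4, enqueue [6, 7]
Visit 6, enqueue [1, 3]
Visit 7, enqueue [5]
Visit 1, enqueue []
Visit 3, enqueue []
Visit 5, enqueue []

BFS order: [0, 2, 4, 6, 7, 1, 3, 5]


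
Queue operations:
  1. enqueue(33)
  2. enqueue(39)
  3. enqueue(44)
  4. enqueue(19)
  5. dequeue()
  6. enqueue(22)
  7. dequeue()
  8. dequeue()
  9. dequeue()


enqueue(33) -> [33]
enqueue(39) -> [33, 39]
enqueue(44) -> [33, 39, 44]
enqueue(19) -> [33, 39, 44, 19]
dequeue()->33, [39, 44, 19]
enqueue(22) -> [39, 44, 19, 22]
dequeue()->39, [44, 19, 22]
dequeue()->44, [19, 22]
dequeue()->19, [22]

Final queue: [22]


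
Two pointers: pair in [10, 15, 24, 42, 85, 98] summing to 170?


lo=0(10)+hi=5(98)=108
lo=1(15)+hi=5(98)=113
lo=2(24)+hi=5(98)=122
lo=3(42)+hi=5(98)=140
lo=4(85)+hi=5(98)=183

No pair found


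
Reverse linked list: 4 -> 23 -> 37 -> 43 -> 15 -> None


Step 1: curr=4, set curr.next=prev(None) | reversed so far: 4
Step 2: curr=23, set curr.next=prev(4) | reversed so far: 23 -> 4
Step 3: curr=37, set curr.next=prev(23) | reversed so far: 37 -> 23 -> 4
Step 4: curr=43, set curr.next=prev(37) | reversed so far: 43 -> 37 -> 23 -> 4
Step 5: curr=15, set curr.next=prev(43) | reversed so far: 15 -> 43 -> 37 -> 23 -> 4

15 -> 43 -> 37 -> 23 -> 4 -> None


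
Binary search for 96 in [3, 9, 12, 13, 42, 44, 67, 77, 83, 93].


Step 1: lo=0, hi=9, mid=4, val=42
Step 2: lo=5, hi=9, mid=7, val=77
Step 3: lo=8, hi=9, mid=8, val=83
Step 4: lo=9, hi=9, mid=9, val=93

Not found


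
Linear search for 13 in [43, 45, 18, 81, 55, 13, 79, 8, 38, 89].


i=0: 43!=13
i=1: 45!=13
i=2: 18!=13
i=3: 81!=13
i=4: 55!=13
i=5: 13==13 found!

Found at 5, 6 comps


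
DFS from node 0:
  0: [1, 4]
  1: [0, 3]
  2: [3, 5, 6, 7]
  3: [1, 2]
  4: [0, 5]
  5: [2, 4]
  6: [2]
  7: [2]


Visit 0, push [4, 1]
Visit 1, push [3]
Visit 3, push [2]
Visit 2, push [7, 6, 5]
Visit 5, push [4]
Visit 4, push []
Visit 6, push []
Visit 7, push []

DFS order: [0, 1, 3, 2, 5, 4, 6, 7]


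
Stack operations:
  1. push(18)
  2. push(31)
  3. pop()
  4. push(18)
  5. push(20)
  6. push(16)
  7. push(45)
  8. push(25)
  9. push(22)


push(18) -> [18]
push(31) -> [18, 31]
pop()->31, [18]
push(18) -> [18, 18]
push(20) -> [18, 18, 20]
push(16) -> [18, 18, 20, 16]
push(45) -> [18, 18, 20, 16, 45]
push(25) -> [18, 18, 20, 16, 45, 25]
push(22) -> [18, 18, 20, 16, 45, 25, 22]

Final stack: [18, 18, 20, 16, 45, 25, 22]


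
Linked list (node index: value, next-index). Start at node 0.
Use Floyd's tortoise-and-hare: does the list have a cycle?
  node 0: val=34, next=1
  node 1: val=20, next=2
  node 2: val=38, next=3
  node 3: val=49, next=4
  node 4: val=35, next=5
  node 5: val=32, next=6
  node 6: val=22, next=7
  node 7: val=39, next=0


Floyd's tortoise (slow, +1) and hare (fast, +2):
  init: slow=0, fast=0
  step 1: slow=1, fast=2
  step 2: slow=2, fast=4
  step 3: slow=3, fast=6
  step 4: slow=4, fast=0
  step 5: slow=5, fast=2
  step 6: slow=6, fast=4
  step 7: slow=7, fast=6
  step 8: slow=0, fast=0
  slow == fast at node 0: cycle detected

Cycle: yes


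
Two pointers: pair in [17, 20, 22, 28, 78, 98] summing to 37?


lo=0(17)+hi=5(98)=115
lo=0(17)+hi=4(78)=95
lo=0(17)+hi=3(28)=45
lo=0(17)+hi=2(22)=39
lo=0(17)+hi=1(20)=37

Yes: 17+20=37


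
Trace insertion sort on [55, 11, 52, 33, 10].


Initial: [55, 11, 52, 33, 10]
Insert 11: [11, 55, 52, 33, 10]
Insert 52: [11, 52, 55, 33, 10]
Insert 33: [11, 33, 52, 55, 10]
Insert 10: [10, 11, 33, 52, 55]

Sorted: [10, 11, 33, 52, 55]


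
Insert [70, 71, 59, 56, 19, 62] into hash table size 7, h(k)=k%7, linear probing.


Insert 70: h=0 -> slot 0
Insert 71: h=1 -> slot 1
Insert 59: h=3 -> slot 3
Insert 56: h=0, 2 probes -> slot 2
Insert 19: h=5 -> slot 5
Insert 62: h=6 -> slot 6

Table: [70, 71, 56, 59, None, 19, 62]


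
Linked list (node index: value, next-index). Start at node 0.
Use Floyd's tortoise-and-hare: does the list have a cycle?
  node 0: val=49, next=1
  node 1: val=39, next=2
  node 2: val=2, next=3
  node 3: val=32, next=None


Floyd's tortoise (slow, +1) and hare (fast, +2):
  init: slow=0, fast=0
  step 1: slow=1, fast=2
  step 2: fast 2->3->None, no cycle

Cycle: no


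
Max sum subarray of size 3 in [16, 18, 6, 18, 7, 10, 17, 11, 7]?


[0:3]: 40
[1:4]: 42
[2:5]: 31
[3:6]: 35
[4:7]: 34
[5:8]: 38
[6:9]: 35

Max: 42 at [1:4]


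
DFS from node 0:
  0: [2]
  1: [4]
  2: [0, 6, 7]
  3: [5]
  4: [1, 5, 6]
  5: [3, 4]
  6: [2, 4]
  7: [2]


Visit 0, push [2]
Visit 2, push [7, 6]
Visit 6, push [4]
Visit 4, push [5, 1]
Visit 1, push []
Visit 5, push [3]
Visit 3, push []
Visit 7, push []

DFS order: [0, 2, 6, 4, 1, 5, 3, 7]


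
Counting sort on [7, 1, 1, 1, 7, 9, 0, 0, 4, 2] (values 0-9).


Input: [7, 1, 1, 1, 7, 9, 0, 0, 4, 2]
Counts: [2, 3, 1, 0, 1, 0, 0, 2, 0, 1]

Sorted: [0, 0, 1, 1, 1, 2, 4, 7, 7, 9]


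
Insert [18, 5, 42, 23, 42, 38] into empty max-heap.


Insert 18: [18]
Insert 5: [18, 5]
Insert 42: [42, 5, 18]
Insert 23: [42, 23, 18, 5]
Insert 42: [42, 42, 18, 5, 23]
Insert 38: [42, 42, 38, 5, 23, 18]

Final heap: [42, 42, 38, 5, 23, 18]


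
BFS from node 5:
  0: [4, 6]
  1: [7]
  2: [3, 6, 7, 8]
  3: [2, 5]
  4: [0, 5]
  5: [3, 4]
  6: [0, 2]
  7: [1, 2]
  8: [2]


Visit 5, enqueue [3, 4]
Visit 3, enqueue [2]
Visit 4, enqueue [0]
Visit 2, enqueue [6, 7, 8]
Visit 0, enqueue []
Visit 6, enqueue []
Visit 7, enqueue [1]
Visit 8, enqueue []
Visit 1, enqueue []

BFS order: [5, 3, 4, 2, 0, 6, 7, 8, 1]


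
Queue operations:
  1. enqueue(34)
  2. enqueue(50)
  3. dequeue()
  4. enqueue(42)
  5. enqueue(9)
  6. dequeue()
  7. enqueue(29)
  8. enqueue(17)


enqueue(34) -> [34]
enqueue(50) -> [34, 50]
dequeue()->34, [50]
enqueue(42) -> [50, 42]
enqueue(9) -> [50, 42, 9]
dequeue()->50, [42, 9]
enqueue(29) -> [42, 9, 29]
enqueue(17) -> [42, 9, 29, 17]

Final queue: [42, 9, 29, 17]


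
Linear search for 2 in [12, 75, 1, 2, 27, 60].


i=0: 12!=2
i=1: 75!=2
i=2: 1!=2
i=3: 2==2 found!

Found at 3, 4 comps


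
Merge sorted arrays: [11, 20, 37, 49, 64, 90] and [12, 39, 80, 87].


Take 11 from A
Take 12 from B
Take 20 from A
Take 37 from A
Take 39 from B
Take 49 from A
Take 64 from A
Take 80 from B
Take 87 from B

Merged: [11, 12, 20, 37, 39, 49, 64, 80, 87, 90]


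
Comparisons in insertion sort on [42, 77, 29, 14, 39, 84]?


Algorithm: insertion sort
Input: [42, 77, 29, 14, 39, 84]
Sorted: [14, 29, 39, 42, 77, 84]

10


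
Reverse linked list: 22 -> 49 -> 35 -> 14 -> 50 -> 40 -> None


Step 1: curr=22, set curr.next=prev(None) | reversed so far: 22
Step 2: curr=49, set curr.next=prev(22) | reversed so far: 49 -> 22
Step 3: curr=35, set curr.next=prev(49) | reversed so far: 35 -> 49 -> 22
Step 4: curr=14, set curr.next=prev(35) | reversed so far: 14 -> 35 -> 49 -> 22
Step 5: curr=50, set curr.next=prev(14) | reversed so far: 50 -> 14 -> 35 -> 49 -> 22
Step 6: curr=40, set curr.next=prev(50) | reversed so far: 40 -> 50 -> 14 -> 35 -> 49 -> 22

40 -> 50 -> 14 -> 35 -> 49 -> 22 -> None


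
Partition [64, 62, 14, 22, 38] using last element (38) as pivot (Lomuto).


Pivot: 38
  14 <= 38: swap -> [14, 62, 64, 22, 38]
  22 <= 38: swap -> [14, 22, 64, 62, 38]
Place pivot at 2: [14, 22, 38, 62, 64]

Partitioned: [14, 22, 38, 62, 64]


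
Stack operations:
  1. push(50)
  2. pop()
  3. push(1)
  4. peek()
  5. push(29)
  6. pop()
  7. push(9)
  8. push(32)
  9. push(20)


push(50) -> [50]
pop()->50, []
push(1) -> [1]
peek()->1
push(29) -> [1, 29]
pop()->29, [1]
push(9) -> [1, 9]
push(32) -> [1, 9, 32]
push(20) -> [1, 9, 32, 20]

Final stack: [1, 9, 32, 20]


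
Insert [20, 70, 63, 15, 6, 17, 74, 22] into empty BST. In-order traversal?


Insert 20: root
Insert 70: R from 20
Insert 63: R from 20 -> L from 70
Insert 15: L from 20
Insert 6: L from 20 -> L from 15
Insert 17: L from 20 -> R from 15
Insert 74: R from 20 -> R from 70
Insert 22: R from 20 -> L from 70 -> L from 63

In-order: [6, 15, 17, 20, 22, 63, 70, 74]


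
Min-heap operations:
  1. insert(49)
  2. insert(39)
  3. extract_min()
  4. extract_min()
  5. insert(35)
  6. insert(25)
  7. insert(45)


insert(49) -> [49]
insert(39) -> [39, 49]
extract_min()->39, [49]
extract_min()->49, []
insert(35) -> [35]
insert(25) -> [25, 35]
insert(45) -> [25, 35, 45]

Final heap: [25, 35, 45]


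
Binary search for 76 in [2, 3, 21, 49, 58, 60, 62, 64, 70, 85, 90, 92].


Step 1: lo=0, hi=11, mid=5, val=60
Step 2: lo=6, hi=11, mid=8, val=70
Step 3: lo=9, hi=11, mid=10, val=90
Step 4: lo=9, hi=9, mid=9, val=85

Not found


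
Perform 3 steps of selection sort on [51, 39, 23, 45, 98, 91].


Initial: [51, 39, 23, 45, 98, 91]
Step 1: min=23 at 2
  Swap: [23, 39, 51, 45, 98, 91]
Step 2: min=39 at 1
  Swap: [23, 39, 51, 45, 98, 91]
Step 3: min=45 at 3
  Swap: [23, 39, 45, 51, 98, 91]

After 3 steps: [23, 39, 45, 51, 98, 91]


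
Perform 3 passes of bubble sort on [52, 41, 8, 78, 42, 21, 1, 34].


Initial: [52, 41, 8, 78, 42, 21, 1, 34]
Pass 1: [41, 8, 52, 42, 21, 1, 34, 78] (6 swaps)
Pass 2: [8, 41, 42, 21, 1, 34, 52, 78] (5 swaps)
Pass 3: [8, 41, 21, 1, 34, 42, 52, 78] (3 swaps)

After 3 passes: [8, 41, 21, 1, 34, 42, 52, 78]


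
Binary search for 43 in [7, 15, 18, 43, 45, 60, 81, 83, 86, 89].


Step 1: lo=0, hi=9, mid=4, val=45
Step 2: lo=0, hi=3, mid=1, val=15
Step 3: lo=2, hi=3, mid=2, val=18
Step 4: lo=3, hi=3, mid=3, val=43

Found at index 3


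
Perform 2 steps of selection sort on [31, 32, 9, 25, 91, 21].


Initial: [31, 32, 9, 25, 91, 21]
Step 1: min=9 at 2
  Swap: [9, 32, 31, 25, 91, 21]
Step 2: min=21 at 5
  Swap: [9, 21, 31, 25, 91, 32]

After 2 steps: [9, 21, 31, 25, 91, 32]


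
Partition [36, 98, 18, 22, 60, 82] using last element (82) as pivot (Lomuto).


Pivot: 82
  36 <= 82: advance i (no swap)
  18 <= 82: swap -> [36, 18, 98, 22, 60, 82]
  22 <= 82: swap -> [36, 18, 22, 98, 60, 82]
  60 <= 82: swap -> [36, 18, 22, 60, 98, 82]
Place pivot at 4: [36, 18, 22, 60, 82, 98]

Partitioned: [36, 18, 22, 60, 82, 98]


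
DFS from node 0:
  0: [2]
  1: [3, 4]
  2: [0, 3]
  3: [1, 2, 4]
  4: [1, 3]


Visit 0, push [2]
Visit 2, push [3]
Visit 3, push [4, 1]
Visit 1, push [4]
Visit 4, push []

DFS order: [0, 2, 3, 1, 4]


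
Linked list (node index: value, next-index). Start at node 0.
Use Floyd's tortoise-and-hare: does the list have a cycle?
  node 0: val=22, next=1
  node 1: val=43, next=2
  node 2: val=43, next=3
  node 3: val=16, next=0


Floyd's tortoise (slow, +1) and hare (fast, +2):
  init: slow=0, fast=0
  step 1: slow=1, fast=2
  step 2: slow=2, fast=0
  step 3: slow=3, fast=2
  step 4: slow=0, fast=0
  slow == fast at node 0: cycle detected

Cycle: yes


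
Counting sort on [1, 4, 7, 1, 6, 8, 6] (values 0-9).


Input: [1, 4, 7, 1, 6, 8, 6]
Counts: [0, 2, 0, 0, 1, 0, 2, 1, 1, 0]

Sorted: [1, 1, 4, 6, 6, 7, 8]


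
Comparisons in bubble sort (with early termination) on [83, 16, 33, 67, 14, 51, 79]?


Algorithm: bubble sort (with early termination)
Input: [83, 16, 33, 67, 14, 51, 79]
Sorted: [14, 16, 33, 51, 67, 79, 83]

20


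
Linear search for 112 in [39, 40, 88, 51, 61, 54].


i=0: 39!=112
i=1: 40!=112
i=2: 88!=112
i=3: 51!=112
i=4: 61!=112
i=5: 54!=112

Not found, 6 comps


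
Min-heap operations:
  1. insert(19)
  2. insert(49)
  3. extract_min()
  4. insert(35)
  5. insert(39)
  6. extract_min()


insert(19) -> [19]
insert(49) -> [19, 49]
extract_min()->19, [49]
insert(35) -> [35, 49]
insert(39) -> [35, 49, 39]
extract_min()->35, [39, 49]

Final heap: [39, 49]


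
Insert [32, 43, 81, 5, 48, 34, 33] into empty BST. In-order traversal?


Insert 32: root
Insert 43: R from 32
Insert 81: R from 32 -> R from 43
Insert 5: L from 32
Insert 48: R from 32 -> R from 43 -> L from 81
Insert 34: R from 32 -> L from 43
Insert 33: R from 32 -> L from 43 -> L from 34

In-order: [5, 32, 33, 34, 43, 48, 81]


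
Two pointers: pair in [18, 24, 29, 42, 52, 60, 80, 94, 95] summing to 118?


lo=0(18)+hi=8(95)=113
lo=1(24)+hi=8(95)=119
lo=1(24)+hi=7(94)=118

Yes: 24+94=118


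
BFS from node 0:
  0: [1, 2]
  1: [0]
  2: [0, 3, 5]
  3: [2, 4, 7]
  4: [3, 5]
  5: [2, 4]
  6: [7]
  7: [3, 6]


Visit 0, enqueue [1, 2]
Visit 1, enqueue []
Visit 2, enqueue [3, 5]
Visit 3, enqueue [4, 7]
Visit 5, enqueue []
Visit 4, enqueue []
Visit 7, enqueue [6]
Visit 6, enqueue []

BFS order: [0, 1, 2, 3, 5, 4, 7, 6]


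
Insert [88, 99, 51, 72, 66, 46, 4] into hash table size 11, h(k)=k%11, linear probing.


Insert 88: h=0 -> slot 0
Insert 99: h=0, 1 probes -> slot 1
Insert 51: h=7 -> slot 7
Insert 72: h=6 -> slot 6
Insert 66: h=0, 2 probes -> slot 2
Insert 46: h=2, 1 probes -> slot 3
Insert 4: h=4 -> slot 4

Table: [88, 99, 66, 46, 4, None, 72, 51, None, None, None]


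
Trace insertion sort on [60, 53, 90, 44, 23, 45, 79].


Initial: [60, 53, 90, 44, 23, 45, 79]
Insert 53: [53, 60, 90, 44, 23, 45, 79]
Insert 90: [53, 60, 90, 44, 23, 45, 79]
Insert 44: [44, 53, 60, 90, 23, 45, 79]
Insert 23: [23, 44, 53, 60, 90, 45, 79]
Insert 45: [23, 44, 45, 53, 60, 90, 79]
Insert 79: [23, 44, 45, 53, 60, 79, 90]

Sorted: [23, 44, 45, 53, 60, 79, 90]


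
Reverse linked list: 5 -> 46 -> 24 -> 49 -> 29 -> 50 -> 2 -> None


Step 1: curr=5, set curr.next=prev(None) | reversed so far: 5
Step 2: curr=46, set curr.next=prev(5) | reversed so far: 46 -> 5
Step 3: curr=24, set curr.next=prev(46) | reversed so far: 24 -> 46 -> 5
Step 4: curr=49, set curr.next=prev(24) | reversed so far: 49 -> 24 -> 46 -> 5
Step 5: curr=29, set curr.next=prev(49) | reversed so far: 29 -> 49 -> 24 -> 46 -> 5
Step 6: curr=50, set curr.next=prev(29) | reversed so far: 50 -> 29 -> 49 -> 24 -> 46 -> 5
Step 7: curr=2, set curr.next=prev(50) | reversed so far: 2 -> 50 -> 29 -> 49 -> 24 -> 46 -> 5

2 -> 50 -> 29 -> 49 -> 24 -> 46 -> 5 -> None


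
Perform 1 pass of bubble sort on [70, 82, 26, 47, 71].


Initial: [70, 82, 26, 47, 71]
Pass 1: [70, 26, 47, 71, 82] (3 swaps)

After 1 pass: [70, 26, 47, 71, 82]


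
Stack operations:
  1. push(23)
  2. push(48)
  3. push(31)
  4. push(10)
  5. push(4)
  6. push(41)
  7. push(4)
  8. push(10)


push(23) -> [23]
push(48) -> [23, 48]
push(31) -> [23, 48, 31]
push(10) -> [23, 48, 31, 10]
push(4) -> [23, 48, 31, 10, 4]
push(41) -> [23, 48, 31, 10, 4, 41]
push(4) -> [23, 48, 31, 10, 4, 41, 4]
push(10) -> [23, 48, 31, 10, 4, 41, 4, 10]

Final stack: [23, 48, 31, 10, 4, 41, 4, 10]


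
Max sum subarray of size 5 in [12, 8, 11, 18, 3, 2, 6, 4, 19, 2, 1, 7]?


[0:5]: 52
[1:6]: 42
[2:7]: 40
[3:8]: 33
[4:9]: 34
[5:10]: 33
[6:11]: 32
[7:12]: 33

Max: 52 at [0:5]


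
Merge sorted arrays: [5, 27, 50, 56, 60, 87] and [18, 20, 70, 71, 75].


Take 5 from A
Take 18 from B
Take 20 from B
Take 27 from A
Take 50 from A
Take 56 from A
Take 60 from A
Take 70 from B
Take 71 from B
Take 75 from B

Merged: [5, 18, 20, 27, 50, 56, 60, 70, 71, 75, 87]


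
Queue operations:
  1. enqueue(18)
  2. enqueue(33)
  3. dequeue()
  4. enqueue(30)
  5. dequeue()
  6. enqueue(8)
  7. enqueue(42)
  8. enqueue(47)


enqueue(18) -> [18]
enqueue(33) -> [18, 33]
dequeue()->18, [33]
enqueue(30) -> [33, 30]
dequeue()->33, [30]
enqueue(8) -> [30, 8]
enqueue(42) -> [30, 8, 42]
enqueue(47) -> [30, 8, 42, 47]

Final queue: [30, 8, 42, 47]


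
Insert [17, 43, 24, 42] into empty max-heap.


Insert 17: [17]
Insert 43: [43, 17]
Insert 24: [43, 17, 24]
Insert 42: [43, 42, 24, 17]

Final heap: [43, 42, 24, 17]


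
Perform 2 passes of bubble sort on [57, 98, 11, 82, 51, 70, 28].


Initial: [57, 98, 11, 82, 51, 70, 28]
Pass 1: [57, 11, 82, 51, 70, 28, 98] (5 swaps)
Pass 2: [11, 57, 51, 70, 28, 82, 98] (4 swaps)

After 2 passes: [11, 57, 51, 70, 28, 82, 98]


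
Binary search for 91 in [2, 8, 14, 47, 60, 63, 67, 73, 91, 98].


Step 1: lo=0, hi=9, mid=4, val=60
Step 2: lo=5, hi=9, mid=7, val=73
Step 3: lo=8, hi=9, mid=8, val=91

Found at index 8


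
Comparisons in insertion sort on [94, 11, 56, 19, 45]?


Algorithm: insertion sort
Input: [94, 11, 56, 19, 45]
Sorted: [11, 19, 45, 56, 94]

9


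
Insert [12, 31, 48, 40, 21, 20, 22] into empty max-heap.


Insert 12: [12]
Insert 31: [31, 12]
Insert 48: [48, 12, 31]
Insert 40: [48, 40, 31, 12]
Insert 21: [48, 40, 31, 12, 21]
Insert 20: [48, 40, 31, 12, 21, 20]
Insert 22: [48, 40, 31, 12, 21, 20, 22]

Final heap: [48, 40, 31, 12, 21, 20, 22]


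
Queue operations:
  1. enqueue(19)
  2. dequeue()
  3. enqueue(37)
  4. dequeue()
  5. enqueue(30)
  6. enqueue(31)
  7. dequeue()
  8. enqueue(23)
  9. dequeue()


enqueue(19) -> [19]
dequeue()->19, []
enqueue(37) -> [37]
dequeue()->37, []
enqueue(30) -> [30]
enqueue(31) -> [30, 31]
dequeue()->30, [31]
enqueue(23) -> [31, 23]
dequeue()->31, [23]

Final queue: [23]


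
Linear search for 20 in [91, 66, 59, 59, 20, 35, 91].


i=0: 91!=20
i=1: 66!=20
i=2: 59!=20
i=3: 59!=20
i=4: 20==20 found!

Found at 4, 5 comps


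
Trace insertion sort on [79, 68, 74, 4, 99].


Initial: [79, 68, 74, 4, 99]
Insert 68: [68, 79, 74, 4, 99]
Insert 74: [68, 74, 79, 4, 99]
Insert 4: [4, 68, 74, 79, 99]
Insert 99: [4, 68, 74, 79, 99]

Sorted: [4, 68, 74, 79, 99]


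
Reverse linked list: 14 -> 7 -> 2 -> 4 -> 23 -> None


Step 1: curr=14, set curr.next=prev(None) | reversed so far: 14
Step 2: curr=7, set curr.next=prev(14) | reversed so far: 7 -> 14
Step 3: curr=2, set curr.next=prev(7) | reversed so far: 2 -> 7 -> 14
Step 4: curr=4, set curr.next=prev(2) | reversed so far: 4 -> 2 -> 7 -> 14
Step 5: curr=23, set curr.next=prev(4) | reversed so far: 23 -> 4 -> 2 -> 7 -> 14

23 -> 4 -> 2 -> 7 -> 14 -> None


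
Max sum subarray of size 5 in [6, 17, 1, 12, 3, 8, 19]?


[0:5]: 39
[1:6]: 41
[2:7]: 43

Max: 43 at [2:7]


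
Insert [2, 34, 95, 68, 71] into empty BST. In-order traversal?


Insert 2: root
Insert 34: R from 2
Insert 95: R from 2 -> R from 34
Insert 68: R from 2 -> R from 34 -> L from 95
Insert 71: R from 2 -> R from 34 -> L from 95 -> R from 68

In-order: [2, 34, 68, 71, 95]


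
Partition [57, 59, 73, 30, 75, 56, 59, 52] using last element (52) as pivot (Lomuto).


Pivot: 52
  30 <= 52: swap -> [30, 59, 73, 57, 75, 56, 59, 52]
Place pivot at 1: [30, 52, 73, 57, 75, 56, 59, 59]

Partitioned: [30, 52, 73, 57, 75, 56, 59, 59]


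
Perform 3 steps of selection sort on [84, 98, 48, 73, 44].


Initial: [84, 98, 48, 73, 44]
Step 1: min=44 at 4
  Swap: [44, 98, 48, 73, 84]
Step 2: min=48 at 2
  Swap: [44, 48, 98, 73, 84]
Step 3: min=73 at 3
  Swap: [44, 48, 73, 98, 84]

After 3 steps: [44, 48, 73, 98, 84]


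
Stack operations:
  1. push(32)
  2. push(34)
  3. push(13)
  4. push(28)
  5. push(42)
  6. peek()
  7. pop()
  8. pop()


push(32) -> [32]
push(34) -> [32, 34]
push(13) -> [32, 34, 13]
push(28) -> [32, 34, 13, 28]
push(42) -> [32, 34, 13, 28, 42]
peek()->42
pop()->42, [32, 34, 13, 28]
pop()->28, [32, 34, 13]

Final stack: [32, 34, 13]


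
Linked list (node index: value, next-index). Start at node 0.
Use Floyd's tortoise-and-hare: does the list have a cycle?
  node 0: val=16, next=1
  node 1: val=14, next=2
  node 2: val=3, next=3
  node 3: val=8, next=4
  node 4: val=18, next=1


Floyd's tortoise (slow, +1) and hare (fast, +2):
  init: slow=0, fast=0
  step 1: slow=1, fast=2
  step 2: slow=2, fast=4
  step 3: slow=3, fast=2
  step 4: slow=4, fast=4
  slow == fast at node 4: cycle detected

Cycle: yes


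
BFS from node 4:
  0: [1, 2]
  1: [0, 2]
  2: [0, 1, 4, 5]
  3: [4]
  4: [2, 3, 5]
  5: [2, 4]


Visit 4, enqueue [2, 3, 5]
Visit 2, enqueue [0, 1]
Visit 3, enqueue []
Visit 5, enqueue []
Visit 0, enqueue []
Visit 1, enqueue []

BFS order: [4, 2, 3, 5, 0, 1]


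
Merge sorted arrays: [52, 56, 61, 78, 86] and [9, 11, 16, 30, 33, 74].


Take 9 from B
Take 11 from B
Take 16 from B
Take 30 from B
Take 33 from B
Take 52 from A
Take 56 from A
Take 61 from A
Take 74 from B

Merged: [9, 11, 16, 30, 33, 52, 56, 61, 74, 78, 86]


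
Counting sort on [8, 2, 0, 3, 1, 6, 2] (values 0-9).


Input: [8, 2, 0, 3, 1, 6, 2]
Counts: [1, 1, 2, 1, 0, 0, 1, 0, 1, 0]

Sorted: [0, 1, 2, 2, 3, 6, 8]


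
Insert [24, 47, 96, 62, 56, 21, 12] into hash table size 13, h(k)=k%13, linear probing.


Insert 24: h=11 -> slot 11
Insert 47: h=8 -> slot 8
Insert 96: h=5 -> slot 5
Insert 62: h=10 -> slot 10
Insert 56: h=4 -> slot 4
Insert 21: h=8, 1 probes -> slot 9
Insert 12: h=12 -> slot 12

Table: [None, None, None, None, 56, 96, None, None, 47, 21, 62, 24, 12]


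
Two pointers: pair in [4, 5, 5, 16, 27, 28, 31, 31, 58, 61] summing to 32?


lo=0(4)+hi=9(61)=65
lo=0(4)+hi=8(58)=62
lo=0(4)+hi=7(31)=35
lo=0(4)+hi=6(31)=35
lo=0(4)+hi=5(28)=32

Yes: 4+28=32


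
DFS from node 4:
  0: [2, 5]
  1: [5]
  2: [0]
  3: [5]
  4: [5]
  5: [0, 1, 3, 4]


Visit 4, push [5]
Visit 5, push [3, 1, 0]
Visit 0, push [2]
Visit 2, push []
Visit 1, push []
Visit 3, push []

DFS order: [4, 5, 0, 2, 1, 3]


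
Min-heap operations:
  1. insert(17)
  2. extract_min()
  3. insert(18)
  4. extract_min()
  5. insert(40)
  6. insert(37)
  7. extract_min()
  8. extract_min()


insert(17) -> [17]
extract_min()->17, []
insert(18) -> [18]
extract_min()->18, []
insert(40) -> [40]
insert(37) -> [37, 40]
extract_min()->37, [40]
extract_min()->40, []

Final heap: []


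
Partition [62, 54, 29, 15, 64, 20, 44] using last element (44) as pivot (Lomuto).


Pivot: 44
  29 <= 44: swap -> [29, 54, 62, 15, 64, 20, 44]
  15 <= 44: swap -> [29, 15, 62, 54, 64, 20, 44]
  20 <= 44: swap -> [29, 15, 20, 54, 64, 62, 44]
Place pivot at 3: [29, 15, 20, 44, 64, 62, 54]

Partitioned: [29, 15, 20, 44, 64, 62, 54]


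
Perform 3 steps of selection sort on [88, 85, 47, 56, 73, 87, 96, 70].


Initial: [88, 85, 47, 56, 73, 87, 96, 70]
Step 1: min=47 at 2
  Swap: [47, 85, 88, 56, 73, 87, 96, 70]
Step 2: min=56 at 3
  Swap: [47, 56, 88, 85, 73, 87, 96, 70]
Step 3: min=70 at 7
  Swap: [47, 56, 70, 85, 73, 87, 96, 88]

After 3 steps: [47, 56, 70, 85, 73, 87, 96, 88]


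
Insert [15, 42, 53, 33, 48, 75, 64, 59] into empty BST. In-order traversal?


Insert 15: root
Insert 42: R from 15
Insert 53: R from 15 -> R from 42
Insert 33: R from 15 -> L from 42
Insert 48: R from 15 -> R from 42 -> L from 53
Insert 75: R from 15 -> R from 42 -> R from 53
Insert 64: R from 15 -> R from 42 -> R from 53 -> L from 75
Insert 59: R from 15 -> R from 42 -> R from 53 -> L from 75 -> L from 64

In-order: [15, 33, 42, 48, 53, 59, 64, 75]


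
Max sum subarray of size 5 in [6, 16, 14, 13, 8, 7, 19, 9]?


[0:5]: 57
[1:6]: 58
[2:7]: 61
[3:8]: 56

Max: 61 at [2:7]


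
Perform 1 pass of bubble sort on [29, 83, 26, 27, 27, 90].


Initial: [29, 83, 26, 27, 27, 90]
Pass 1: [29, 26, 27, 27, 83, 90] (3 swaps)

After 1 pass: [29, 26, 27, 27, 83, 90]


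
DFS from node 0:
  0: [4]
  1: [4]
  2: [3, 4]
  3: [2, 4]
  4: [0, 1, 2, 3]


Visit 0, push [4]
Visit 4, push [3, 2, 1]
Visit 1, push []
Visit 2, push [3]
Visit 3, push []

DFS order: [0, 4, 1, 2, 3]


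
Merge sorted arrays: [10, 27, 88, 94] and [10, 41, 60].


Take 10 from A
Take 10 from B
Take 27 from A
Take 41 from B
Take 60 from B

Merged: [10, 10, 27, 41, 60, 88, 94]


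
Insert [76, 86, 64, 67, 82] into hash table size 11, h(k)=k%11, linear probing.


Insert 76: h=10 -> slot 10
Insert 86: h=9 -> slot 9
Insert 64: h=9, 2 probes -> slot 0
Insert 67: h=1 -> slot 1
Insert 82: h=5 -> slot 5

Table: [64, 67, None, None, None, 82, None, None, None, 86, 76]


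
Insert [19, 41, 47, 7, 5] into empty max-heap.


Insert 19: [19]
Insert 41: [41, 19]
Insert 47: [47, 19, 41]
Insert 7: [47, 19, 41, 7]
Insert 5: [47, 19, 41, 7, 5]

Final heap: [47, 19, 41, 7, 5]


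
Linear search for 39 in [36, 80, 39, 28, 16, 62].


i=0: 36!=39
i=1: 80!=39
i=2: 39==39 found!

Found at 2, 3 comps


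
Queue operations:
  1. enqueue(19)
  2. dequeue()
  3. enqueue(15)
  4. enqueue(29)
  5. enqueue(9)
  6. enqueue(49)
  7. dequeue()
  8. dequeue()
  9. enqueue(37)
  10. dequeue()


enqueue(19) -> [19]
dequeue()->19, []
enqueue(15) -> [15]
enqueue(29) -> [15, 29]
enqueue(9) -> [15, 29, 9]
enqueue(49) -> [15, 29, 9, 49]
dequeue()->15, [29, 9, 49]
dequeue()->29, [9, 49]
enqueue(37) -> [9, 49, 37]
dequeue()->9, [49, 37]

Final queue: [49, 37]


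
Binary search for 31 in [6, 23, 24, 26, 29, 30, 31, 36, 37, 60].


Step 1: lo=0, hi=9, mid=4, val=29
Step 2: lo=5, hi=9, mid=7, val=36
Step 3: lo=5, hi=6, mid=5, val=30
Step 4: lo=6, hi=6, mid=6, val=31

Found at index 6


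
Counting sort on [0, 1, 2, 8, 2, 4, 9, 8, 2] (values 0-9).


Input: [0, 1, 2, 8, 2, 4, 9, 8, 2]
Counts: [1, 1, 3, 0, 1, 0, 0, 0, 2, 1]

Sorted: [0, 1, 2, 2, 2, 4, 8, 8, 9]


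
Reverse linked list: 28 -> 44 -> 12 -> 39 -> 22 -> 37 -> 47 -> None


Step 1: curr=28, set curr.next=prev(None) | reversed so far: 28
Step 2: curr=44, set curr.next=prev(28) | reversed so far: 44 -> 28
Step 3: curr=12, set curr.next=prev(44) | reversed so far: 12 -> 44 -> 28
Step 4: curr=39, set curr.next=prev(12) | reversed so far: 39 -> 12 -> 44 -> 28
Step 5: curr=22, set curr.next=prev(39) | reversed so far: 22 -> 39 -> 12 -> 44 -> 28
Step 6: curr=37, set curr.next=prev(22) | reversed so far: 37 -> 22 -> 39 -> 12 -> 44 -> 28
Step 7: curr=47, set curr.next=prev(37) | reversed so far: 47 -> 37 -> 22 -> 39 -> 12 -> 44 -> 28

47 -> 37 -> 22 -> 39 -> 12 -> 44 -> 28 -> None


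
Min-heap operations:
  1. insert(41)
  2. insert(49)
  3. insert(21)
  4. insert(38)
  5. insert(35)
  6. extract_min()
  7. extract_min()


insert(41) -> [41]
insert(49) -> [41, 49]
insert(21) -> [21, 49, 41]
insert(38) -> [21, 38, 41, 49]
insert(35) -> [21, 35, 41, 49, 38]
extract_min()->21, [35, 38, 41, 49]
extract_min()->35, [38, 49, 41]

Final heap: [38, 49, 41]


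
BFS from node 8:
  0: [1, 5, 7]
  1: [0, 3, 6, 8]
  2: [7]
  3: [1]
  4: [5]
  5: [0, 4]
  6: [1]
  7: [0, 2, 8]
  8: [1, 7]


Visit 8, enqueue [1, 7]
Visit 1, enqueue [0, 3, 6]
Visit 7, enqueue [2]
Visit 0, enqueue [5]
Visit 3, enqueue []
Visit 6, enqueue []
Visit 2, enqueue []
Visit 5, enqueue [4]
Visit 4, enqueue []

BFS order: [8, 1, 7, 0, 3, 6, 2, 5, 4]


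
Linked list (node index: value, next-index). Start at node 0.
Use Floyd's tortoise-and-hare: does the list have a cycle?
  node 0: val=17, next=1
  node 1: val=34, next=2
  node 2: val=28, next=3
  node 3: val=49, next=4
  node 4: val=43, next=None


Floyd's tortoise (slow, +1) and hare (fast, +2):
  init: slow=0, fast=0
  step 1: slow=1, fast=2
  step 2: slow=2, fast=4
  step 3: fast -> None, no cycle

Cycle: no


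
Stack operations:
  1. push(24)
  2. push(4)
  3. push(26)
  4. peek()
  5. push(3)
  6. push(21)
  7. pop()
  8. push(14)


push(24) -> [24]
push(4) -> [24, 4]
push(26) -> [24, 4, 26]
peek()->26
push(3) -> [24, 4, 26, 3]
push(21) -> [24, 4, 26, 3, 21]
pop()->21, [24, 4, 26, 3]
push(14) -> [24, 4, 26, 3, 14]

Final stack: [24, 4, 26, 3, 14]
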